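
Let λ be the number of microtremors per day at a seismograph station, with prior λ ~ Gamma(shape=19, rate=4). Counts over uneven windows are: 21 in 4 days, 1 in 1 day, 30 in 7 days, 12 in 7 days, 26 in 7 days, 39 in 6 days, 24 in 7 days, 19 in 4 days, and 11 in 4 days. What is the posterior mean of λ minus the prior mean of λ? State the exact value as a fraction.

Total count: 21 + 1 + 30 + 12 + 26 + 39 + 24 + 19 + 11 = 183.
Total exposure: 4 + 1 + 7 + 7 + 7 + 6 + 7 + 4 + 4 = 47 days.
Posterior: α' = 19 + 183 = 202, β' = 4 + 47 = 51.
Posterior mean = 202/51 = 202/51; prior mean = 19/4 = 19/4. Difference = 202/51 − 19/4 = -161/204.

-161/204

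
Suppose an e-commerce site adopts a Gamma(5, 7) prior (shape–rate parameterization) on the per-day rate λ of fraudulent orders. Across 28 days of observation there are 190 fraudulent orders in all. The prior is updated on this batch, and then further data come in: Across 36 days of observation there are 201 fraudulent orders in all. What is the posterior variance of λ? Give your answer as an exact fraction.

396/5041

Total count 190 over total exposure 28 days.
After the first batch: Gamma(5 + 190, 7 + 28) = Gamma(195, 35).
Total count 201 over total exposure 36 days.
After the second batch: Gamma(195 + 201, 35 + 36) = Gamma(396, 71).
Posterior variance = α'/β'² = 396/5041.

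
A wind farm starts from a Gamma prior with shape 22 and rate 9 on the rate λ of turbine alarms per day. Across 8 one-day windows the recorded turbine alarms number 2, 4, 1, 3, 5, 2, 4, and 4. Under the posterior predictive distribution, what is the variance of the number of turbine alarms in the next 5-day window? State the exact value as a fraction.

Total count: 2 + 4 + 1 + 3 + 5 + 2 + 4 + 4 = 25.
Total exposure: 8 days.
By Gamma–Poisson conjugacy, the posterior is Gamma(α + Σx, β + Σt) = Gamma(22 + 25, 9 + 8) = Gamma(47, 17).
The posterior predictive for a window of length T is Negative Binomial with variance T·α'·(β'+T)/β'² = 5·47·22/289 = 5170/289.

5170/289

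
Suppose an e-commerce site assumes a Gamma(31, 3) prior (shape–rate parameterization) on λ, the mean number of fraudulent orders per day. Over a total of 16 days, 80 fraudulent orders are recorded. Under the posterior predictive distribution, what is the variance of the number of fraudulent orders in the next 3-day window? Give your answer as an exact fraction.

7326/361

Total count 80 over total exposure 16 days.
Gamma(α, β) with Poisson data over total exposure Σt gives posterior Gamma(α+Σx, β+Σt) = Gamma(111, 19).
The posterior predictive for a window of length T is Negative Binomial with variance T·α'·(β'+T)/β'² = 3·111·22/361 = 7326/361.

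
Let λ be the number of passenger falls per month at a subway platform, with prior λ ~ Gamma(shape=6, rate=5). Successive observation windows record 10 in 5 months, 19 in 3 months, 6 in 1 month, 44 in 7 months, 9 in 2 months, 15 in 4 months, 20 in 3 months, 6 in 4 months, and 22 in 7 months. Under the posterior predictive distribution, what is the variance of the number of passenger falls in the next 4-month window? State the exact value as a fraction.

Total count: 10 + 19 + 6 + 44 + 9 + 15 + 20 + 6 + 22 = 151.
Total exposure: 5 + 3 + 1 + 7 + 2 + 4 + 3 + 4 + 7 = 36 months.
By Gamma–Poisson conjugacy, the posterior is Gamma(α + Σx, β + Σt) = Gamma(6 + 151, 5 + 36) = Gamma(157, 41).
The posterior predictive for a window of length T is Negative Binomial with variance T·α'·(β'+T)/β'² = 4·157·45/1681 = 28260/1681.

28260/1681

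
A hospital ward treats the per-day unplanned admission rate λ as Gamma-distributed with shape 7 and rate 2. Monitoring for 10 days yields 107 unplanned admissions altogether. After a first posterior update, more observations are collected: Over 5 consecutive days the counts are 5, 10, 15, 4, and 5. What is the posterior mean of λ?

Total count 107 over total exposure 10 days.
After the first batch: Gamma(7 + 107, 2 + 10) = Gamma(114, 12).
Total count: 5 + 10 + 15 + 4 + 5 = 39.
Total exposure: 5 days.
After the second batch: Gamma(114 + 39, 12 + 5) = Gamma(153, 17).
Posterior mean = α'/β' = 153/17 = 9.

9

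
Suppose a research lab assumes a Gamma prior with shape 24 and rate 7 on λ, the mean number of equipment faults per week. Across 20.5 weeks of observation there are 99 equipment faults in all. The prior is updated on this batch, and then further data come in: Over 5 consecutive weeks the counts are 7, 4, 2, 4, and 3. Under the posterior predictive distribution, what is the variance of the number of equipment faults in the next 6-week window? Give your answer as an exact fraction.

Total count 99 over total exposure 20.5 weeks.
After the first batch: Gamma(24 + 99, 7 + 20.5) = Gamma(123, 55/2).
Total count: 7 + 4 + 2 + 4 + 3 = 20.
Total exposure: 5 weeks.
After the second batch: Gamma(123 + 20, 55/2 + 5) = Gamma(143, 65/2).
The posterior predictive for a window of length T is Negative Binomial with variance T·α'·(β'+T)/β'² = 6·143·(77/2)/(4225/4) = 10164/325.

10164/325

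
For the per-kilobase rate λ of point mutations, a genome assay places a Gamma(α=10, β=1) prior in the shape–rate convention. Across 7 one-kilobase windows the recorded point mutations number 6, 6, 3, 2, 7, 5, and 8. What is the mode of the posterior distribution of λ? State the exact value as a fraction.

23/4

Total count: 6 + 6 + 3 + 2 + 7 + 5 + 8 = 37.
Total exposure: 7 kilobases.
Conjugate update: add total count to the shape and total exposure to the rate, giving Gamma(47, 8).
Posterior mode = (α'−1)/β' = 46/8 = 23/4.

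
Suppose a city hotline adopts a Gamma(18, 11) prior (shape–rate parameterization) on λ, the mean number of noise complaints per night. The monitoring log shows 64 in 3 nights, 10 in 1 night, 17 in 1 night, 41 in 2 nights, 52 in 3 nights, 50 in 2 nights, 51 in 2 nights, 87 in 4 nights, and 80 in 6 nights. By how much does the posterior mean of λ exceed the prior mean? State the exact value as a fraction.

Total count: 64 + 10 + 17 + 41 + 52 + 50 + 51 + 87 + 80 = 452.
Total exposure: 3 + 1 + 1 + 2 + 3 + 2 + 2 + 4 + 6 = 24 nights.
By Gamma–Poisson conjugacy, the posterior is Gamma(α + Σx, β + Σt) = Gamma(18 + 452, 11 + 24) = Gamma(470, 35).
Posterior mean = 470/35 = 94/7; prior mean = 18/11 = 18/11. Difference = 94/7 − 18/11 = 908/77.

908/77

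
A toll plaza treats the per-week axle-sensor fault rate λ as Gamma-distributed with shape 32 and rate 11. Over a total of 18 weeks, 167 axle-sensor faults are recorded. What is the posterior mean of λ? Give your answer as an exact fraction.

199/29

Total count 167 over total exposure 18 weeks.
Gamma(α, β) with Poisson data over total exposure Σt gives posterior Gamma(α+Σx, β+Σt) = Gamma(199, 29).
Posterior mean = α'/β' = 199/29.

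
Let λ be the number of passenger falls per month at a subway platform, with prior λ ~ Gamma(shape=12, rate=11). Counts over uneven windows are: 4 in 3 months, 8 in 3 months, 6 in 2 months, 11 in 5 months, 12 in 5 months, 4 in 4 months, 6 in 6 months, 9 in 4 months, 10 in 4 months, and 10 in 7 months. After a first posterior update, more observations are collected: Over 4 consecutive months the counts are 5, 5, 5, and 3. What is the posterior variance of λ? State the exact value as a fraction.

Total count: 4 + 8 + 6 + 11 + 12 + 4 + 6 + 9 + 10 + 10 = 80.
Total exposure: 3 + 3 + 2 + 5 + 5 + 4 + 6 + 4 + 4 + 7 = 43 months.
After the first batch: Gamma(12 + 80, 11 + 43) = Gamma(92, 54).
Total count: 5 + 5 + 5 + 3 = 18.
Total exposure: 4 months.
After the second batch: Gamma(92 + 18, 54 + 4) = Gamma(110, 58).
Posterior variance = α'/β'² = 110/3364 = 55/1682.

55/1682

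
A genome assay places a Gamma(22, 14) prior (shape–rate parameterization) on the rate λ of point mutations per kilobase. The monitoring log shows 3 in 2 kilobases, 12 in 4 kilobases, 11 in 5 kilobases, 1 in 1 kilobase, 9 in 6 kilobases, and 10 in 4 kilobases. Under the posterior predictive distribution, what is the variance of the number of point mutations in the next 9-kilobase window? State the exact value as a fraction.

85/4

Total count: 3 + 12 + 11 + 1 + 9 + 10 = 46.
Total exposure: 2 + 4 + 5 + 1 + 6 + 4 = 22 kilobases.
Posterior: α' = 22 + 46 = 68, β' = 14 + 22 = 36.
The posterior predictive for a window of length T is Negative Binomial with variance T·α'·(β'+T)/β'² = 9·68·45/1296 = 85/4.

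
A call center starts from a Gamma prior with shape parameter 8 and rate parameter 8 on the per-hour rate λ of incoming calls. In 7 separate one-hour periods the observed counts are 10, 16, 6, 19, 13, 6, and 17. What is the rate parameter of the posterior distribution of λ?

Total count: 10 + 16 + 6 + 19 + 13 + 6 + 17 = 87.
Total exposure: 7 hours.
The Gamma prior is conjugate for the Poisson rate, so λ | data ~ Gamma(8+87, 8+7) = Gamma(95, 15).

15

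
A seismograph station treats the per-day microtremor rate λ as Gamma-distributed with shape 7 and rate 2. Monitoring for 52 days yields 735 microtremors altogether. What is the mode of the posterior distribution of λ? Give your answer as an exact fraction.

Total count 735 over total exposure 52 days.
By Gamma–Poisson conjugacy, the posterior is Gamma(α + Σx, β + Σt) = Gamma(7 + 735, 2 + 52) = Gamma(742, 54).
Posterior mode = (α'−1)/β' = 741/54 = 247/18.

247/18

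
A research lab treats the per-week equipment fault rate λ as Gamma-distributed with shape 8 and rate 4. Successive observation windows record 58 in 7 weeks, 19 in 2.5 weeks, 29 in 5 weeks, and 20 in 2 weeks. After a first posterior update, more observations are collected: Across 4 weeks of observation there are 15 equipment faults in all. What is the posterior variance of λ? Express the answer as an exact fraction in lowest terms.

Total count: 58 + 19 + 29 + 20 = 126.
Total exposure: 7 + 2.5 + 5 + 2 = 16.5 weeks.
After the first batch: Gamma(8 + 126, 4 + 16.5) = Gamma(134, 41/2).
Total count 15 over total exposure 4 weeks.
After the second batch: Gamma(134 + 15, 41/2 + 4) = Gamma(149, 49/2).
Posterior variance = α'/β'² = 149/(2401/4) = 596/2401.

596/2401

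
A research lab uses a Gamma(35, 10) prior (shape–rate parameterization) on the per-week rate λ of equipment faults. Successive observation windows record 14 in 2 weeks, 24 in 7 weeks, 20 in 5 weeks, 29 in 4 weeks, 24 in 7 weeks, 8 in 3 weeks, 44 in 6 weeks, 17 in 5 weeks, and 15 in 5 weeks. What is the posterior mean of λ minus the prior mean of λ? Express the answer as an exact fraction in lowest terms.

Total count: 14 + 24 + 20 + 29 + 24 + 8 + 44 + 17 + 15 = 195.
Total exposure: 2 + 7 + 5 + 4 + 7 + 3 + 6 + 5 + 5 = 44 weeks.
Gamma(α, β) with Poisson data over total exposure Σt gives posterior Gamma(α+Σx, β+Σt) = Gamma(230, 54).
Posterior mean = 230/54 = 115/27; prior mean = 35/10 = 7/2. Difference = 115/27 − 7/2 = 41/54.

41/54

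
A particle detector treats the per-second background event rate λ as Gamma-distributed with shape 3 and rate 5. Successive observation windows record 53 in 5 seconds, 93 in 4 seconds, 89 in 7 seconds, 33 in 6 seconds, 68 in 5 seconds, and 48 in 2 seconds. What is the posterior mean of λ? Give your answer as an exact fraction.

387/34

Total count: 53 + 93 + 89 + 33 + 68 + 48 = 384.
Total exposure: 5 + 4 + 7 + 6 + 5 + 2 = 29 seconds.
Posterior: α' = 3 + 384 = 387, β' = 5 + 29 = 34.
Posterior mean = α'/β' = 387/34.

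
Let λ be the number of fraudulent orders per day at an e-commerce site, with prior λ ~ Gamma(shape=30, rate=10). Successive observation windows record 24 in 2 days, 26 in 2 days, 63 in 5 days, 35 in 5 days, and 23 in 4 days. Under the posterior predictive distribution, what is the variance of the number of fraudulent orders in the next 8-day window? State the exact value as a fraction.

Total count: 24 + 26 + 63 + 35 + 23 = 171.
Total exposure: 2 + 2 + 5 + 5 + 4 = 18 days.
By Gamma–Poisson conjugacy, the posterior is Gamma(α + Σx, β + Σt) = Gamma(30 + 171, 10 + 18) = Gamma(201, 28).
The posterior predictive for a window of length T is Negative Binomial with variance T·α'·(β'+T)/β'² = 8·201·36/784 = 3618/49.

3618/49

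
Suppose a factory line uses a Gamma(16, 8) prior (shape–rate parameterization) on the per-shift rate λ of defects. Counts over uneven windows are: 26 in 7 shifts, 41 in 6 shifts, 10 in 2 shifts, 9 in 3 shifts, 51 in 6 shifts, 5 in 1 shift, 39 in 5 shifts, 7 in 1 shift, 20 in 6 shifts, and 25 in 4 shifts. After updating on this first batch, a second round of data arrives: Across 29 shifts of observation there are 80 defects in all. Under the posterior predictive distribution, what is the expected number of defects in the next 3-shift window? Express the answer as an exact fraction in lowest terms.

329/26

Total count: 26 + 41 + 10 + 9 + 51 + 5 + 39 + 7 + 20 + 25 = 233.
Total exposure: 7 + 6 + 2 + 3 + 6 + 1 + 5 + 1 + 6 + 4 = 41 shifts.
After the first batch: Gamma(16 + 233, 8 + 41) = Gamma(249, 49).
Total count 80 over total exposure 29 shifts.
After the second batch: Gamma(249 + 80, 49 + 29) = Gamma(329, 78).
Predictive mean over a 3-shift window = T·E[λ|data] = 3·329/78 = 329/26.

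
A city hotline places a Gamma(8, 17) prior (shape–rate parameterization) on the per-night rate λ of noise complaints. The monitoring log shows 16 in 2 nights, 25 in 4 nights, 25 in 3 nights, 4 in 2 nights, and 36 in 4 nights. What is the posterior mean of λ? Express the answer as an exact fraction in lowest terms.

57/16

Total count: 16 + 25 + 25 + 4 + 36 = 106.
Total exposure: 2 + 4 + 3 + 2 + 4 = 15 nights.
Conjugate update: add total count to the shape and total exposure to the rate, giving Gamma(114, 32).
Posterior mean = α'/β' = 114/32 = 57/16.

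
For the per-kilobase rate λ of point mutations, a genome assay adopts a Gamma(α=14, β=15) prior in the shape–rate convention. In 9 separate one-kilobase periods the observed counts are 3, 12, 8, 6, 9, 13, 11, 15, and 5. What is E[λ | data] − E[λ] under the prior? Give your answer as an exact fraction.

Total count: 3 + 12 + 8 + 6 + 9 + 13 + 11 + 15 + 5 = 82.
Total exposure: 9 kilobases.
Conjugate update: add total count to the shape and total exposure to the rate, giving Gamma(96, 24).
Posterior mean = 96/24 = 4; prior mean = 14/15 = 14/15. Difference = 4 − 14/15 = 46/15.

46/15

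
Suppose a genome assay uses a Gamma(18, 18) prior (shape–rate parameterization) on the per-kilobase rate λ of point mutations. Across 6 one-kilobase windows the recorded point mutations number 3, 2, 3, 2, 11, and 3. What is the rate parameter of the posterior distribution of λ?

24

Total count: 3 + 2 + 3 + 2 + 11 + 3 = 24.
Total exposure: 6 kilobases.
By Gamma–Poisson conjugacy, the posterior is Gamma(α + Σx, β + Σt) = Gamma(18 + 24, 18 + 6) = Gamma(42, 24).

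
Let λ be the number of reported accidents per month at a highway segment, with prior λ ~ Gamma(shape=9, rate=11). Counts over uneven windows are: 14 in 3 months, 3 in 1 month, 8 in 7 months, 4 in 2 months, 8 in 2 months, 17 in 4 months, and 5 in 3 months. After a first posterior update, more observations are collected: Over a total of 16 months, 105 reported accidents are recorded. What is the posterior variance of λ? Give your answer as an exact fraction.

Total count: 14 + 3 + 8 + 4 + 8 + 17 + 5 = 59.
Total exposure: 3 + 1 + 7 + 2 + 2 + 4 + 3 = 22 months.
After the first batch: Gamma(9 + 59, 11 + 22) = Gamma(68, 33).
Total count 105 over total exposure 16 months.
After the second batch: Gamma(68 + 105, 33 + 16) = Gamma(173, 49).
Posterior variance = α'/β'² = 173/2401.

173/2401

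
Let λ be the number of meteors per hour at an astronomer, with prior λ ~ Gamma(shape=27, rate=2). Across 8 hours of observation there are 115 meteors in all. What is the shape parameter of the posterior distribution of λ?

Total count 115 over total exposure 8 hours.
Gamma(α, β) with Poisson data over total exposure Σt gives posterior Gamma(α+Σx, β+Σt) = Gamma(142, 10).

142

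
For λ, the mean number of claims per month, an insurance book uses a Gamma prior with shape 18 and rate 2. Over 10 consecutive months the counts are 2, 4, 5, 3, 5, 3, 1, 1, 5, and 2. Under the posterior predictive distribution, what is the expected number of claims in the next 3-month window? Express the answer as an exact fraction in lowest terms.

49/4

Total count: 2 + 4 + 5 + 3 + 5 + 3 + 1 + 1 + 5 + 2 = 31.
Total exposure: 10 months.
By Gamma–Poisson conjugacy, the posterior is Gamma(α + Σx, β + Σt) = Gamma(18 + 31, 2 + 10) = Gamma(49, 12).
Predictive mean over a 3-month window = T·E[λ|data] = 3·49/12 = 49/4.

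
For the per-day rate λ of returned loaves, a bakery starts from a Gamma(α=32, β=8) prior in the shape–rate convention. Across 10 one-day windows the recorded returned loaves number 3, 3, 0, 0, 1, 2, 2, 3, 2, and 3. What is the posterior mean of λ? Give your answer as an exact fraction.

17/6

Total count: 3 + 3 + 0 + 0 + 1 + 2 + 2 + 3 + 2 + 3 = 19.
Total exposure: 10 days.
By Gamma–Poisson conjugacy, the posterior is Gamma(α + Σx, β + Σt) = Gamma(32 + 19, 8 + 10) = Gamma(51, 18).
Posterior mean = α'/β' = 51/18 = 17/6.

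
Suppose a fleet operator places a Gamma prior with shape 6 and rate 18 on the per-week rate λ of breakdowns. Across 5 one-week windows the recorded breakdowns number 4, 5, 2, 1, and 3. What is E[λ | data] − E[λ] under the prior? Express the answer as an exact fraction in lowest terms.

Total count: 4 + 5 + 2 + 1 + 3 = 15.
Total exposure: 5 weeks.
The Gamma prior is conjugate for the Poisson rate, so λ | data ~ Gamma(6+15, 18+5) = Gamma(21, 23).
Posterior mean = 21/23 = 21/23; prior mean = 6/18 = 1/3. Difference = 21/23 − 1/3 = 40/69.

40/69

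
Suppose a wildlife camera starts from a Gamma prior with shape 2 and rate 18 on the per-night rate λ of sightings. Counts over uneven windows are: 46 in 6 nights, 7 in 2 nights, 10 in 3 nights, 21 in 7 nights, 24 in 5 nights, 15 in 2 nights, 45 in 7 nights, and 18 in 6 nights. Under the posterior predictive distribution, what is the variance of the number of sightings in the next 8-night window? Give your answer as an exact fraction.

Total count: 46 + 7 + 10 + 21 + 24 + 15 + 45 + 18 = 186.
Total exposure: 6 + 2 + 3 + 7 + 5 + 2 + 7 + 6 = 38 nights.
Gamma(α, β) with Poisson data over total exposure Σt gives posterior Gamma(α+Σx, β+Σt) = Gamma(188, 56).
The posterior predictive for a window of length T is Negative Binomial with variance T·α'·(β'+T)/β'² = 8·188·64/3136 = 1504/49.

1504/49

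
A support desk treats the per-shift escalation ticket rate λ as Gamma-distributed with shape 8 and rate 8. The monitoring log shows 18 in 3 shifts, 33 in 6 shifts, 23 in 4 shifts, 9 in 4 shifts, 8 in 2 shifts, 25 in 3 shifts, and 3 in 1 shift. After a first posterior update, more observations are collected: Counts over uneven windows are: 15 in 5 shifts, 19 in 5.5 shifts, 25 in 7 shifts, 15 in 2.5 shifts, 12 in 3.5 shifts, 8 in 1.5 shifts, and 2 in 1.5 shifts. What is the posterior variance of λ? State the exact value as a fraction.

892/13225

Total count: 18 + 33 + 23 + 9 + 8 + 25 + 3 = 119.
Total exposure: 3 + 6 + 4 + 4 + 2 + 3 + 1 = 23 shifts.
After the first batch: Gamma(8 + 119, 8 + 23) = Gamma(127, 31).
Total count: 15 + 19 + 25 + 15 + 12 + 8 + 2 = 96.
Total exposure: 5 + 5.5 + 7 + 2.5 + 3.5 + 1.5 + 1.5 = 26.5 shifts.
After the second batch: Gamma(127 + 96, 31 + 26.5) = Gamma(223, 115/2).
Posterior variance = α'/β'² = 223/(13225/4) = 892/13225.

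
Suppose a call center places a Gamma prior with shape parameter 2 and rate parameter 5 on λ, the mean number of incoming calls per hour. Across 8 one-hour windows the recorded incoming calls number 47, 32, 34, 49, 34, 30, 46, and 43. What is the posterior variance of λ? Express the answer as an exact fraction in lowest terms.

317/169

Total count: 47 + 32 + 34 + 49 + 34 + 30 + 46 + 43 = 315.
Total exposure: 8 hours.
Conjugate update: add total count to the shape and total exposure to the rate, giving Gamma(317, 13).
Posterior variance = α'/β'² = 317/169.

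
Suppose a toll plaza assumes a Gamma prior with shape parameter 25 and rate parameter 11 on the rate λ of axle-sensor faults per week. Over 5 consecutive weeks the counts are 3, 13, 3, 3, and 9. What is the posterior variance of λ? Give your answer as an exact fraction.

7/32

Total count: 3 + 13 + 3 + 3 + 9 = 31.
Total exposure: 5 weeks.
Conjugate update: add total count to the shape and total exposure to the rate, giving Gamma(56, 16).
Posterior variance = α'/β'² = 56/256 = 7/32.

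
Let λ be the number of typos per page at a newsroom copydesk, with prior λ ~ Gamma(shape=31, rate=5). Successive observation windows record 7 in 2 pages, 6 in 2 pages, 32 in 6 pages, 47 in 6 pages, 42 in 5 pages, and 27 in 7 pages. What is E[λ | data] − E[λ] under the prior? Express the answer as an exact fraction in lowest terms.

-21/55

Total count: 7 + 6 + 32 + 47 + 42 + 27 = 161.
Total exposure: 2 + 2 + 6 + 6 + 5 + 7 = 28 pages.
Posterior: α' = 31 + 161 = 192, β' = 5 + 28 = 33.
Posterior mean = 192/33 = 64/11; prior mean = 31/5 = 31/5. Difference = 64/11 − 31/5 = -21/55.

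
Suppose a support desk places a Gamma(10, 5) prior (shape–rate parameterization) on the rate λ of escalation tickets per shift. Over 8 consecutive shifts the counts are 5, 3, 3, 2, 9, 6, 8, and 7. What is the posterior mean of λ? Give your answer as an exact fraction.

53/13

Total count: 5 + 3 + 3 + 2 + 9 + 6 + 8 + 7 = 43.
Total exposure: 8 shifts.
Gamma(α, β) with Poisson data over total exposure Σt gives posterior Gamma(α+Σx, β+Σt) = Gamma(53, 13).
Posterior mean = α'/β' = 53/13.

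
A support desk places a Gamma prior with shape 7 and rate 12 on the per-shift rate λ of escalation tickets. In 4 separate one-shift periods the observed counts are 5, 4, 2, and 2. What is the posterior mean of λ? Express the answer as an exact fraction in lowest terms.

Total count: 5 + 4 + 2 + 2 = 13.
Total exposure: 4 shifts.
Posterior: α' = 7 + 13 = 20, β' = 12 + 4 = 16.
Posterior mean = α'/β' = 20/16 = 5/4.

5/4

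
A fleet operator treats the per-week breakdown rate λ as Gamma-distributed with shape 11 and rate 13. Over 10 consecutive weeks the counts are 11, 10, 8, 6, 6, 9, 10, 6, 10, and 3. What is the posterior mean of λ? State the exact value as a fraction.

90/23

Total count: 11 + 10 + 8 + 6 + 6 + 9 + 10 + 6 + 10 + 3 = 79.
Total exposure: 10 weeks.
Posterior: α' = 11 + 79 = 90, β' = 13 + 10 = 23.
Posterior mean = α'/β' = 90/23.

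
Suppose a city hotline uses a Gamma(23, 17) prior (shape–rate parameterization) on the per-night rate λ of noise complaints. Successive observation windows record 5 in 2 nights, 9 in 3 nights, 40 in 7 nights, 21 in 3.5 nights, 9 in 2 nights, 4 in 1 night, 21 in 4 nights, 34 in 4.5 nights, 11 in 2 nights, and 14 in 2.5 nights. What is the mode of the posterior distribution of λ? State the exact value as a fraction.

380/97

Total count: 5 + 9 + 40 + 21 + 9 + 4 + 21 + 34 + 11 + 14 = 168.
Total exposure: 2 + 3 + 7 + 3.5 + 2 + 1 + 4 + 4.5 + 2 + 2.5 = 31.5 nights.
Gamma(α, β) with Poisson data over total exposure Σt gives posterior Gamma(α+Σx, β+Σt) = Gamma(191, 97/2).
Posterior mode = (α'−1)/β' = 190/(97/2) = 380/97.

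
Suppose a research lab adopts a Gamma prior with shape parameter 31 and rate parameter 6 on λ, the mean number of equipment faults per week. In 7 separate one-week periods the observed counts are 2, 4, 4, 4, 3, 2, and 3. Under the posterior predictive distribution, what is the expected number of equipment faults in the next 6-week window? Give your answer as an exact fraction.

Total count: 2 + 4 + 4 + 4 + 3 + 2 + 3 = 22.
Total exposure: 7 weeks.
The Gamma prior is conjugate for the Poisson rate, so λ | data ~ Gamma(31+22, 6+7) = Gamma(53, 13).
Predictive mean over a 6-week window = T·E[λ|data] = 6·53/13 = 318/13.

318/13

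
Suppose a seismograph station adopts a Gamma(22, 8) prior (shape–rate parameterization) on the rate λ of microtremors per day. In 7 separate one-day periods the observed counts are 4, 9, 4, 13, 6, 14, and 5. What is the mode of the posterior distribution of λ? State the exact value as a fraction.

Total count: 4 + 9 + 4 + 13 + 6 + 14 + 5 = 55.
Total exposure: 7 days.
Gamma(α, β) with Poisson data over total exposure Σt gives posterior Gamma(α+Σx, β+Σt) = Gamma(77, 15).
Posterior mode = (α'−1)/β' = 76/15.

76/15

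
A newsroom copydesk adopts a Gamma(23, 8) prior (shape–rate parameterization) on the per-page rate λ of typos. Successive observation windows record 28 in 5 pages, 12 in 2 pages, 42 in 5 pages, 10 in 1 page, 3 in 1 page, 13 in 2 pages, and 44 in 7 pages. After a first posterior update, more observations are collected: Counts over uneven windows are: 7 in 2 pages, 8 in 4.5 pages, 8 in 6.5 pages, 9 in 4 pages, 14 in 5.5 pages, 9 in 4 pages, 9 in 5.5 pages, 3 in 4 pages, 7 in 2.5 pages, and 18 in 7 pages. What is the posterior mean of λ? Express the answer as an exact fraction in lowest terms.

Total count: 28 + 12 + 42 + 10 + 3 + 13 + 44 = 152.
Total exposure: 5 + 2 + 5 + 1 + 1 + 2 + 7 = 23 pages.
After the first batch: Gamma(23 + 152, 8 + 23) = Gamma(175, 31).
Total count: 7 + 8 + 8 + 9 + 14 + 9 + 9 + 3 + 7 + 18 = 92.
Total exposure: 2 + 4.5 + 6.5 + 4 + 5.5 + 4 + 5.5 + 4 + 2.5 + 7 = 45.5 pages.
After the second batch: Gamma(175 + 92, 31 + 45.5) = Gamma(267, 153/2).
Posterior mean = α'/β' = 267/(153/2) = 178/51.

178/51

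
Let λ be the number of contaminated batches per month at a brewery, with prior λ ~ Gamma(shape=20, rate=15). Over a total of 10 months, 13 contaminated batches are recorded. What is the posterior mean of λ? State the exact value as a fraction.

33/25

Total count 13 over total exposure 10 months.
By Gamma–Poisson conjugacy, the posterior is Gamma(α + Σx, β + Σt) = Gamma(20 + 13, 15 + 10) = Gamma(33, 25).
Posterior mean = α'/β' = 33/25.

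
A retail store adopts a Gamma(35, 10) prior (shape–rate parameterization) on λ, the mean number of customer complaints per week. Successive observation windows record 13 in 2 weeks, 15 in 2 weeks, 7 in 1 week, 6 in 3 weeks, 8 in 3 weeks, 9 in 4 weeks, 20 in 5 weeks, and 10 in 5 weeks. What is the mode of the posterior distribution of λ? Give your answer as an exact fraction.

122/35

Total count: 13 + 15 + 7 + 6 + 8 + 9 + 20 + 10 = 88.
Total exposure: 2 + 2 + 1 + 3 + 3 + 4 + 5 + 5 = 25 weeks.
The Gamma prior is conjugate for the Poisson rate, so λ | data ~ Gamma(35+88, 10+25) = Gamma(123, 35).
Posterior mode = (α'−1)/β' = 122/35.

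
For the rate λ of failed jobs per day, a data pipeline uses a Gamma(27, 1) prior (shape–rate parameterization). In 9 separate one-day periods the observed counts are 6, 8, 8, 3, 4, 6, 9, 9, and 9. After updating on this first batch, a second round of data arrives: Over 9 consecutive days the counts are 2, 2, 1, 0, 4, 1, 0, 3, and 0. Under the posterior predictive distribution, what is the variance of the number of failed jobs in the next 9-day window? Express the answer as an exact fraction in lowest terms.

25704/361

Total count: 6 + 8 + 8 + 3 + 4 + 6 + 9 + 9 + 9 = 62.
Total exposure: 9 days.
After the first batch: Gamma(27 + 62, 1 + 9) = Gamma(89, 10).
Total count: 2 + 2 + 1 + 0 + 4 + 1 + 0 + 3 + 0 = 13.
Total exposure: 9 days.
After the second batch: Gamma(89 + 13, 10 + 9) = Gamma(102, 19).
The posterior predictive for a window of length T is Negative Binomial with variance T·α'·(β'+T)/β'² = 9·102·28/361 = 25704/361.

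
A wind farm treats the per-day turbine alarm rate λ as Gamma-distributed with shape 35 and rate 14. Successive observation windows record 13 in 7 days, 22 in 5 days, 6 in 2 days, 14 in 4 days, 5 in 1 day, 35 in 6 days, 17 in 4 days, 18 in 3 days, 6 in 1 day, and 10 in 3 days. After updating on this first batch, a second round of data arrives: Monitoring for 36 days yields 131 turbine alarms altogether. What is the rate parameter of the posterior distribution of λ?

86

Total count: 13 + 22 + 6 + 14 + 5 + 35 + 17 + 18 + 6 + 10 = 146.
Total exposure: 7 + 5 + 2 + 4 + 1 + 6 + 4 + 3 + 1 + 3 = 36 days.
After the first batch: Gamma(35 + 146, 14 + 36) = Gamma(181, 50).
Total count 131 over total exposure 36 days.
After the second batch: Gamma(181 + 131, 50 + 36) = Gamma(312, 86).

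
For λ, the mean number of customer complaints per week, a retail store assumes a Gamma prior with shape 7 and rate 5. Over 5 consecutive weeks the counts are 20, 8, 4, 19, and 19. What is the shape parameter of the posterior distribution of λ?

Total count: 20 + 8 + 4 + 19 + 19 = 70.
Total exposure: 5 weeks.
Gamma(α, β) with Poisson data over total exposure Σt gives posterior Gamma(α+Σx, β+Σt) = Gamma(77, 10).

77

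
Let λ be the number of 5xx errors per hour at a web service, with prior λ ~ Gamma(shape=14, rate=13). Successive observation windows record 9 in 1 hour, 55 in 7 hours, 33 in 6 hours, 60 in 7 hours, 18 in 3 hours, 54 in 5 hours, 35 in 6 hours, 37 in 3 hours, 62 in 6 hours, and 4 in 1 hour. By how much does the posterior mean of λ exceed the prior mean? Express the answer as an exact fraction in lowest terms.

4141/754

Total count: 9 + 55 + 33 + 60 + 18 + 54 + 35 + 37 + 62 + 4 = 367.
Total exposure: 1 + 7 + 6 + 7 + 3 + 5 + 6 + 3 + 6 + 1 = 45 hours.
The Gamma prior is conjugate for the Poisson rate, so λ | data ~ Gamma(14+367, 13+45) = Gamma(381, 58).
Posterior mean = 381/58 = 381/58; prior mean = 14/13 = 14/13. Difference = 381/58 − 14/13 = 4141/754.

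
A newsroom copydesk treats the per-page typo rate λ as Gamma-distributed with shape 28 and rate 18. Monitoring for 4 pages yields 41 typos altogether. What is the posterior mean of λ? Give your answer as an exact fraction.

69/22

Total count 41 over total exposure 4 pages.
Conjugate update: add total count to the shape and total exposure to the rate, giving Gamma(69, 22).
Posterior mean = α'/β' = 69/22.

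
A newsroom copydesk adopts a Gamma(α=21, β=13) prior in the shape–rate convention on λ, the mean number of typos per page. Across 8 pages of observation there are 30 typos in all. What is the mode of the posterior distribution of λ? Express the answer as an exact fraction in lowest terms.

Total count 30 over total exposure 8 pages.
The Gamma prior is conjugate for the Poisson rate, so λ | data ~ Gamma(21+30, 13+8) = Gamma(51, 21).
Posterior mode = (α'−1)/β' = 50/21.

50/21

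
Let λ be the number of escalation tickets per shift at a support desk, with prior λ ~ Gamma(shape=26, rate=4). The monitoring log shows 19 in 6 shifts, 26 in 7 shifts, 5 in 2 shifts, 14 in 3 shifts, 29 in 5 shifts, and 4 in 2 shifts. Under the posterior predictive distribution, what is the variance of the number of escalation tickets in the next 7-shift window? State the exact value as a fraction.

30996/841

Total count: 19 + 26 + 5 + 14 + 29 + 4 = 97.
Total exposure: 6 + 7 + 2 + 3 + 5 + 2 = 25 shifts.
By Gamma–Poisson conjugacy, the posterior is Gamma(α + Σx, β + Σt) = Gamma(26 + 97, 4 + 25) = Gamma(123, 29).
The posterior predictive for a window of length T is Negative Binomial with variance T·α'·(β'+T)/β'² = 7·123·36/841 = 30996/841.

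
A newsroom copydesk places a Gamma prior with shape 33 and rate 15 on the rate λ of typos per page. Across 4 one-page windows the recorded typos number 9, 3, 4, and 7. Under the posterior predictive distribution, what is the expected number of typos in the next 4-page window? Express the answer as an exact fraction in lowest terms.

Total count: 9 + 3 + 4 + 7 = 23.
Total exposure: 4 pages.
By Gamma–Poisson conjugacy, the posterior is Gamma(α + Σx, β + Σt) = Gamma(33 + 23, 15 + 4) = Gamma(56, 19).
Predictive mean over a 4-page window = T·E[λ|data] = 4·56/19 = 224/19.

224/19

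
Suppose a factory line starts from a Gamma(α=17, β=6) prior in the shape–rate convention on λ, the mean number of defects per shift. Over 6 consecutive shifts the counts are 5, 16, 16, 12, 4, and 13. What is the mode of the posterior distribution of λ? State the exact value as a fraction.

Total count: 5 + 16 + 16 + 12 + 4 + 13 = 66.
Total exposure: 6 shifts.
Posterior: α' = 17 + 66 = 83, β' = 6 + 6 = 12.
Posterior mode = (α'−1)/β' = 82/12 = 41/6.

41/6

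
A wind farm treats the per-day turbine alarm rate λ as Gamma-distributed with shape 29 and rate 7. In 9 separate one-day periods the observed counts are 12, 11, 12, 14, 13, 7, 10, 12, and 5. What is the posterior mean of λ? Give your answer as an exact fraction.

125/16

Total count: 12 + 11 + 12 + 14 + 13 + 7 + 10 + 12 + 5 = 96.
Total exposure: 9 days.
Posterior: α' = 29 + 96 = 125, β' = 7 + 9 = 16.
Posterior mean = α'/β' = 125/16.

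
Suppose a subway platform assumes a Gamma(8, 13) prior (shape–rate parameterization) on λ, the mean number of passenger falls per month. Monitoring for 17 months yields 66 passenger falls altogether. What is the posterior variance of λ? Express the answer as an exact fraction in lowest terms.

37/450

Total count 66 over total exposure 17 months.
Conjugate update: add total count to the shape and total exposure to the rate, giving Gamma(74, 30).
Posterior variance = α'/β'² = 74/900 = 37/450.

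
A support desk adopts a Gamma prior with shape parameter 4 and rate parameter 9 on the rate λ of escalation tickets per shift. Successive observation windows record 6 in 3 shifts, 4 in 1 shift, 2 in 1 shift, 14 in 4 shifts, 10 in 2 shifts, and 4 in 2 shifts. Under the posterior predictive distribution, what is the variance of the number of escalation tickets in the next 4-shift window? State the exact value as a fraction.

Total count: 6 + 4 + 2 + 14 + 10 + 4 = 40.
Total exposure: 3 + 1 + 1 + 4 + 2 + 2 = 13 shifts.
Posterior: α' = 4 + 40 = 44, β' = 9 + 13 = 22.
The posterior predictive for a window of length T is Negative Binomial with variance T·α'·(β'+T)/β'² = 4·44·26/484 = 104/11.

104/11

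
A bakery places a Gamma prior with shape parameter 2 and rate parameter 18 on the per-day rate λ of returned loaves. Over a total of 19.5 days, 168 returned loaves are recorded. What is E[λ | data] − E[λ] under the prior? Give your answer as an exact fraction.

Total count 168 over total exposure 19.5 days.
Posterior: α' = 2 + 168 = 170, β' = 18 + 19.5 = 75/2.
Posterior mean = 170/(75/2) = 68/15; prior mean = 2/18 = 1/9. Difference = 68/15 − 1/9 = 199/45.

199/45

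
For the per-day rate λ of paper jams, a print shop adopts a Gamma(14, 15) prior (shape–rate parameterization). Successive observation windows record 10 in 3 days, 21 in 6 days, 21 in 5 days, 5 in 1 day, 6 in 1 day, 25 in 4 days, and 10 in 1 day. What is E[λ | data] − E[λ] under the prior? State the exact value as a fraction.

98/45

Total count: 10 + 21 + 21 + 5 + 6 + 25 + 10 = 98.
Total exposure: 3 + 6 + 5 + 1 + 1 + 4 + 1 = 21 days.
The Gamma prior is conjugate for the Poisson rate, so λ | data ~ Gamma(14+98, 15+21) = Gamma(112, 36).
Posterior mean = 112/36 = 28/9; prior mean = 14/15 = 14/15. Difference = 28/9 − 14/15 = 98/45.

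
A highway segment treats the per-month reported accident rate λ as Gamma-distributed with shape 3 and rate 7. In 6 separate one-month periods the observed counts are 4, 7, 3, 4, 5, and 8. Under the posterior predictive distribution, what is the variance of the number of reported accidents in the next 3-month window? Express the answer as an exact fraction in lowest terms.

1632/169

Total count: 4 + 7 + 3 + 4 + 5 + 8 = 31.
Total exposure: 6 months.
Gamma(α, β) with Poisson data over total exposure Σt gives posterior Gamma(α+Σx, β+Σt) = Gamma(34, 13).
The posterior predictive for a window of length T is Negative Binomial with variance T·α'·(β'+T)/β'² = 3·34·16/169 = 1632/169.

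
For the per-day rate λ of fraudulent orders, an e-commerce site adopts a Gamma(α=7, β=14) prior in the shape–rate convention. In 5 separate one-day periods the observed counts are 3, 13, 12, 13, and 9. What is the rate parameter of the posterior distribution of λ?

19

Total count: 3 + 13 + 12 + 13 + 9 = 50.
Total exposure: 5 days.
The Gamma prior is conjugate for the Poisson rate, so λ | data ~ Gamma(7+50, 14+5) = Gamma(57, 19).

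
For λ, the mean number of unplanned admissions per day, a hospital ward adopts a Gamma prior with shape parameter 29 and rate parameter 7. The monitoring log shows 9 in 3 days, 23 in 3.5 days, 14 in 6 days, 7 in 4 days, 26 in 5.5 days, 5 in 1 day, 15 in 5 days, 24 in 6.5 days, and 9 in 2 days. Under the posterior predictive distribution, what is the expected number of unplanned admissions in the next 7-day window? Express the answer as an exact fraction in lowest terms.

2254/87

Total count: 9 + 23 + 14 + 7 + 26 + 5 + 15 + 24 + 9 = 132.
Total exposure: 3 + 3.5 + 6 + 4 + 5.5 + 1 + 5 + 6.5 + 2 = 36.5 days.
Posterior: α' = 29 + 132 = 161, β' = 7 + 36.5 = 87/2.
Predictive mean over a 7-day window = T·E[λ|data] = 7·161/(87/2) = 2254/87.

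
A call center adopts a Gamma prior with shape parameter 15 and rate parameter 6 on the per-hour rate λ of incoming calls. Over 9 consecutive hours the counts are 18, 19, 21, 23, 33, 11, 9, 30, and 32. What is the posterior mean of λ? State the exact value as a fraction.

211/15

Total count: 18 + 19 + 21 + 23 + 33 + 11 + 9 + 30 + 32 = 196.
Total exposure: 9 hours.
Posterior: α' = 15 + 196 = 211, β' = 6 + 9 = 15.
Posterior mean = α'/β' = 211/15.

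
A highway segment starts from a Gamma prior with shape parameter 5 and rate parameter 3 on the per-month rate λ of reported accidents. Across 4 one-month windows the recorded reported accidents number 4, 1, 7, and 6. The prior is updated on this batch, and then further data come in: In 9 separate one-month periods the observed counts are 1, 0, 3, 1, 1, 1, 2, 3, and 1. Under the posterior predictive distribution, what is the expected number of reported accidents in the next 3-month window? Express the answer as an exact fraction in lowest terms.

Total count: 4 + 1 + 7 + 6 = 18.
Total exposure: 4 months.
After the first batch: Gamma(5 + 18, 3 + 4) = Gamma(23, 7).
Total count: 1 + 0 + 3 + 1 + 1 + 1 + 2 + 3 + 1 = 13.
Total exposure: 9 months.
After the second batch: Gamma(23 + 13, 7 + 9) = Gamma(36, 16).
Predictive mean over a 3-month window = T·E[λ|data] = 3·36/16 = 27/4.

27/4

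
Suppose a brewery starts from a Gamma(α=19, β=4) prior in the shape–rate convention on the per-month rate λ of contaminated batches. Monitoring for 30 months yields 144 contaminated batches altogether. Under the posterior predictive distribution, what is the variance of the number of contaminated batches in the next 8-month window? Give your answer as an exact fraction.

Total count 144 over total exposure 30 months.
By Gamma–Poisson conjugacy, the posterior is Gamma(α + Σx, β + Σt) = Gamma(19 + 144, 4 + 30) = Gamma(163, 34).
The posterior predictive for a window of length T is Negative Binomial with variance T·α'·(β'+T)/β'² = 8·163·42/1156 = 13692/289.

13692/289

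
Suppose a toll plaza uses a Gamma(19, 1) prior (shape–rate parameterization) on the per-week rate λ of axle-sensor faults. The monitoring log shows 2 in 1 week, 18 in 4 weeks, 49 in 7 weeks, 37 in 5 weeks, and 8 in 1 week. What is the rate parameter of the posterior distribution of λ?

19

Total count: 2 + 18 + 49 + 37 + 8 = 114.
Total exposure: 1 + 4 + 7 + 5 + 1 = 18 weeks.
By Gamma–Poisson conjugacy, the posterior is Gamma(α + Σx, β + Σt) = Gamma(19 + 114, 1 + 18) = Gamma(133, 19).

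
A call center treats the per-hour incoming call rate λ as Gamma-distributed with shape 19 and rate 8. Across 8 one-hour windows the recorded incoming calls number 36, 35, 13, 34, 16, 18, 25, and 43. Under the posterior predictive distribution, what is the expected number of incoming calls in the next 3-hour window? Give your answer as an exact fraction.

Total count: 36 + 35 + 13 + 34 + 16 + 18 + 25 + 43 = 220.
Total exposure: 8 hours.
Gamma(α, β) with Poisson data over total exposure Σt gives posterior Gamma(α+Σx, β+Σt) = Gamma(239, 16).
Predictive mean over a 3-hour window = T·E[λ|data] = 3·239/16 = 717/16.

717/16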